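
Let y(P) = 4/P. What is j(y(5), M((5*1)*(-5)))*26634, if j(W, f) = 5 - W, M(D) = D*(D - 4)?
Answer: 559314/5 ≈ 1.1186e+5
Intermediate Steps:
M(D) = D*(-4 + D)
j(y(5), M((5*1)*(-5)))*26634 = (5 - 4/5)*26634 = (5 - 1*⅘)*26634 = (5 - ⅘)*26634 = (21/5)*26634 = 559314/5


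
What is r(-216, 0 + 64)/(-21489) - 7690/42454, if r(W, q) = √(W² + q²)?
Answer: -3845/21227 - 8*√793/21489 ≈ -0.19162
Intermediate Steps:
r(-216, 0 + 64)/(-21489) - 7690/42454 = √((-216)² + (0 + 64)²)/(-21489) - 7690/42454 = √(46656 + 64²)*(-1/21489) - 7690*1/42454 = √(46656 + 4096)*(-1/21489) - 3845/21227 = √50752*(-1/21489) - 3845/21227 = (8*√793)*(-1/21489) - 3845/21227 = -8*√793/21489 - 3845/21227 = -3845/21227 - 8*√793/21489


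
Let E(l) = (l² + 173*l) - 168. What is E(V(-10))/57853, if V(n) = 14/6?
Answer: 2170/520677 ≈ 0.0041677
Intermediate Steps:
V(n) = 7/3 (V(n) = 14*(⅙) = 7/3)
E(l) = -168 + l² + 173*l
E(V(-10))/57853 = (-168 + (7/3)² + 173*(7/3))/57853 = (-168 + 49/9 + 1211/3)*(1/57853) = (2170/9)*(1/57853) = 2170/520677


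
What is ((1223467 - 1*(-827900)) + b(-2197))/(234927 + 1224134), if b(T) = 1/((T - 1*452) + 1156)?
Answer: 3062690930/2178378073 ≈ 1.4060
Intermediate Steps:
b(T) = 1/(704 + T) (b(T) = 1/((T - 452) + 1156) = 1/((-452 + T) + 1156) = 1/(704 + T))
((1223467 - 1*(-827900)) + b(-2197))/(234927 + 1224134) = ((1223467 - 1*(-827900)) + 1/(704 - 2197))/(234927 + 1224134) = ((1223467 + 827900) + 1/(-1493))/1459061 = (2051367 - 1/1493)*(1/1459061) = (3062690930/1493)*(1/1459061) = 3062690930/2178378073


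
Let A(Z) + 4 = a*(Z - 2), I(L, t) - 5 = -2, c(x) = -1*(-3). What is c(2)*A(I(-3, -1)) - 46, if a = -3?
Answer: -67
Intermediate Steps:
c(x) = 3
I(L, t) = 3 (I(L, t) = 5 - 2 = 3)
A(Z) = 2 - 3*Z (A(Z) = -4 - 3*(Z - 2) = -4 - 3*(-2 + Z) = -4 + (6 - 3*Z) = 2 - 3*Z)
c(2)*A(I(-3, -1)) - 46 = 3*(2 - 3*3) - 46 = 3*(2 - 9) - 46 = 3*(-7) - 46 = -21 - 46 = -67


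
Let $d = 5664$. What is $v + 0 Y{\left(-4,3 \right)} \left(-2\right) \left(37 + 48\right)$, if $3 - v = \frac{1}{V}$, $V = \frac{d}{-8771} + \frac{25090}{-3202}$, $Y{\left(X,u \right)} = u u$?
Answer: $\frac{371343148}{119100259} \approx 3.1179$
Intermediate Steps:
$Y{\left(X,u \right)} = u^{2}$
$V = - \frac{119100259}{14042371}$ ($V = \frac{5664}{-8771} + \frac{25090}{-3202} = 5664 \left(- \frac{1}{8771}\right) + 25090 \left(- \frac{1}{3202}\right) = - \frac{5664}{8771} - \frac{12545}{1601} = - \frac{119100259}{14042371} \approx -8.4815$)
$v = \frac{371343148}{119100259}$ ($v = 3 - \frac{1}{- \frac{119100259}{14042371}} = 3 - - \frac{14042371}{119100259} = 3 + \frac{14042371}{119100259} = \frac{371343148}{119100259} \approx 3.1179$)
$v + 0 Y{\left(-4,3 \right)} \left(-2\right) \left(37 + 48\right) = \frac{371343148}{119100259} + 0 \cdot 3^{2} \left(-2\right) \left(37 + 48\right) = \frac{371343148}{119100259} + 0 \cdot 9 \left(-2\right) 85 = \frac{371343148}{119100259} + 0 \left(-2\right) 85 = \frac{371343148}{119100259} + 0 \cdot 85 = \frac{371343148}{119100259} + 0 = \frac{371343148}{119100259}$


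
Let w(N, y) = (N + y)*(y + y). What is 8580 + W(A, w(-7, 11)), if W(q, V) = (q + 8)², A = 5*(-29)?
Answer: 27349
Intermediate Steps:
A = -145
w(N, y) = 2*y*(N + y) (w(N, y) = (N + y)*(2*y) = 2*y*(N + y))
W(q, V) = (8 + q)²
8580 + W(A, w(-7, 11)) = 8580 + (8 - 145)² = 8580 + (-137)² = 8580 + 18769 = 27349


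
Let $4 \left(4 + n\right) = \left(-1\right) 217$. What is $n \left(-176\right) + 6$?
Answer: $10258$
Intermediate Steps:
$n = - \frac{233}{4}$ ($n = -4 + \frac{\left(-1\right) 217}{4} = -4 + \frac{1}{4} \left(-217\right) = -4 - \frac{217}{4} = - \frac{233}{4} \approx -58.25$)
$n \left(-176\right) + 6 = \left(- \frac{233}{4}\right) \left(-176\right) + 6 = 10252 + 6 = 10258$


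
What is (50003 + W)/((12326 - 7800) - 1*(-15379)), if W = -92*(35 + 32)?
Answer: 14613/6635 ≈ 2.2024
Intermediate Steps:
W = -6164 (W = -92*67 = -6164)
(50003 + W)/((12326 - 7800) - 1*(-15379)) = (50003 - 6164)/((12326 - 7800) - 1*(-15379)) = 43839/(4526 + 15379) = 43839/19905 = 43839*(1/19905) = 14613/6635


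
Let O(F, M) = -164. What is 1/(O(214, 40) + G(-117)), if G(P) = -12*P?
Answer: 1/1240 ≈ 0.00080645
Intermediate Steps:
1/(O(214, 40) + G(-117)) = 1/(-164 - 12*(-117)) = 1/(-164 + 1404) = 1/1240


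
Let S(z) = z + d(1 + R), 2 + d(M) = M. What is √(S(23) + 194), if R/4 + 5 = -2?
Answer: 2*√47 ≈ 13.711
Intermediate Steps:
R = -28 (R = -20 + 4*(-2) = -20 - 8 = -28)
d(M) = -2 + M
S(z) = -29 + z (S(z) = z + (-2 + (1 - 28)) = z + (-2 - 27) = z - 29 = -29 + z)
√(S(23) + 194) = √((-29 + 23) + 194) = √(-6 + 194) = √188 = 2*√47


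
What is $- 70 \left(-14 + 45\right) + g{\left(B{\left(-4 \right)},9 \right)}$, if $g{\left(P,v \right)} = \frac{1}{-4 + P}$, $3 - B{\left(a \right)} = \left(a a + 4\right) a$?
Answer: $- \frac{171429}{79} \approx -2170.0$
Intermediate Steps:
$B{\left(a \right)} = 3 - a \left(4 + a^{2}\right)$ ($B{\left(a \right)} = 3 - \left(a a + 4\right) a = 3 - \left(a^{2} + 4\right) a = 3 - \left(4 + a^{2}\right) a = 3 - a \left(4 + a^{2}\right)$)
$- 70 \left(-14 + 45\right) + g{\left(B{\left(-4 \right)},9 \right)} = - 70 \left(-14 + 45\right) + \frac{1}{-4 - -83} = \left(-70\right) 31 + \frac{1}{-4 + \left(3 - -64 + 16\right)} = -2170 + \frac{1}{-4 + \left(3 + 64 + 16\right)} = -2170 + \frac{1}{-4 + 83} = -2170 + \frac{1}{79} = - \frac{171429}{79}$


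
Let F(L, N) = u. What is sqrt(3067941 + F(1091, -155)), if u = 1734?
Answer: 15*sqrt(13643) ≈ 1752.0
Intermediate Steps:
F(L, N) = 1734
sqrt(3067941 + F(1091, -155)) = sqrt(3067941 + 1734) = sqrt(3069675) = 15*sqrt(13643)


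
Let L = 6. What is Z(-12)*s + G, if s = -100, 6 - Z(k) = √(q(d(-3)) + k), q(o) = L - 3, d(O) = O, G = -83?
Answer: -683 + 300*I ≈ -683.0 + 300.0*I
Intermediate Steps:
q(o) = 3 (q(o) = 6 - 3 = 3)
Z(k) = 6 - √(3 + k)
Z(-12)*s + G = (6 - √(3 - 12))*(-100) - 83 = (6 - √(-9))*(-100) - 83 = (6 - 3*I)*(-100) - 83 = (-600 + 300*I) - 83 = -683 + 300*I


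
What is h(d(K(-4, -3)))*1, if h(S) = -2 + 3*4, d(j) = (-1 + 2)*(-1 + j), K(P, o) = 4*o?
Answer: 10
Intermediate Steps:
d(j) = -1 + j (d(j) = 1*(-1 + j) = -1 + j)
h(S) = 10 (h(S) = -2 + 12 = 10)
h(d(K(-4, -3)))*1 = 10*1 = 10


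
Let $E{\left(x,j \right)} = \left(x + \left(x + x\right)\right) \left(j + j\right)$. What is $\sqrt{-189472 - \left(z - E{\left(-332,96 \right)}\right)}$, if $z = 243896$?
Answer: $30 i \sqrt{694} \approx 790.32 i$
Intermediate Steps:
$E{\left(x,j \right)} = 6 j x$ ($E{\left(x,j \right)} = \left(x + 2 x\right) 2 j = 3 x 2 j = 6 j x$)
$\sqrt{-189472 - \left(z - E{\left(-332,96 \right)}\right)} = \sqrt{-189472 + \left(6 \cdot 96 \left(-332\right) - 243896\right)} = \sqrt{-189472 - 435128} = \sqrt{-624600} = 30 i \sqrt{694}$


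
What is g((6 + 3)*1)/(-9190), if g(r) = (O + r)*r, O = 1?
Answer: -9/919 ≈ -0.0097933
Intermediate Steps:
g(r) = r*(1 + r) (g(r) = (1 + r)*r = r*(1 + r))
g((6 + 3)*1)/(-9190) = (((6 + 3)*1)*(1 + (6 + 3)*1))/(-9190) = ((9*1)*(1 + 9*1))*(-1/9190) = (9*(1 + 9))*(-1/9190) = (9*10)*(-1/9190) = 90*(-1/9190) = -9/919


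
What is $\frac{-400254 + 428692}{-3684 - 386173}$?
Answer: $- \frac{28438}{389857} \approx -0.072945$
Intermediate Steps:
$\frac{-400254 + 428692}{-3684 - 386173} = \frac{28438}{-389857} = 28438 \left(- \frac{1}{389857}\right) = - \frac{28438}{389857}$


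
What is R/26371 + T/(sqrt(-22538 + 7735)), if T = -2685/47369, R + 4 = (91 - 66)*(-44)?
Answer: -1104/26371 + 2685*I*sqrt(14803)/701203307 ≈ -0.041864 + 0.00046588*I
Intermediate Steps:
R = -1104 (R = -4 + (91 - 66)*(-44) = -4 + 25*(-44) = -4 - 1100 = -1104)
T = -2685/47369 (T = -2685*1/47369 = -2685/47369 ≈ -0.056683)
R/26371 + T/(sqrt(-22538 + 7735)) = -1104/26371 - 2685/(47369*sqrt(-22538 + 7735)) = -1104*1/26371 - 2685*(-I*sqrt(14803)/14803)/47369 = -1104/26371 - 2685*(-I*sqrt(14803)/14803)/47369 = -1104/26371 - (-2685)*I*sqrt(14803)/701203307 = -1104/26371 + 2685*I*sqrt(14803)/701203307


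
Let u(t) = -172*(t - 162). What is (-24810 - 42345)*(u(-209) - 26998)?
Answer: -2472244170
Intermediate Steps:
u(t) = 27864 - 172*t (u(t) = -172*(-162 + t) = 27864 - 172*t)
(-24810 - 42345)*(u(-209) - 26998) = (-24810 - 42345)*((27864 - 172*(-209)) - 26998) = -67155*((27864 + 35948) - 26998) = -67155*(63812 - 26998) = -67155*36814 = -2472244170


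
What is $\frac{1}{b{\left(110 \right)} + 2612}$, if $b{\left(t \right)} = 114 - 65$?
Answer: $\frac{1}{2661} \approx 0.0003758$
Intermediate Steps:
$b{\left(t \right)} = 49$
$\frac{1}{b{\left(110 \right)} + 2612} = \frac{1}{49 + 2612} = \frac{1}{2661}$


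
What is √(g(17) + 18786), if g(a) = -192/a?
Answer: √5425890/17 ≈ 137.02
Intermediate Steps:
√(g(17) + 18786) = √(-192/17 + 18786) = √(319170/17) = √5425890/17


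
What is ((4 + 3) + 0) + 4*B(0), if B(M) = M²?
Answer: 7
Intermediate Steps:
((4 + 3) + 0) + 4*B(0) = ((4 + 3) + 0) + 4*0² = (7 + 0) + 4*0 = 7 + 0 = 7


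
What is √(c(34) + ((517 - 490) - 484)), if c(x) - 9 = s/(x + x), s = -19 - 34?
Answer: I*√518789/34 ≈ 21.184*I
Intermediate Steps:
s = -53
c(x) = 9 - 53/(2*x) (c(x) = 9 - 53/(x + x) = 9 - 53*1/(2*x) = 9 - 53/(2*x))
√(c(34) + ((517 - 490) - 484)) = √((9 - 53/2/34) + ((517 - 490) - 484)) = √((9 - 53/2*1/34) + (27 - 484)) = √((9 - 53/68) - 457) = √(559/68 - 457) = √(-30517/68) = I*√518789/34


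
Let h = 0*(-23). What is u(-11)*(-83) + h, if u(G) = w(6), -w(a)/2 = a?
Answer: 996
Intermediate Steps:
w(a) = -2*a
h = 0
u(G) = -12 (u(G) = -2*6 = -12)
u(-11)*(-83) + h = -12*(-83) + 0 = 996 + 0 = 996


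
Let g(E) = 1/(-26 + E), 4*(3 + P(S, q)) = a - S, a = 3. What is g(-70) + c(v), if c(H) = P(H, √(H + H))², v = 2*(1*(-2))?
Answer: 149/96 ≈ 1.5521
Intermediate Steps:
v = -4 (v = 2*(-2) = -4)
P(S, q) = -9/4 - S/4 (P(S, q) = -3 + (3 - S)/4 = -3 + (¾ - S/4) = -9/4 - S/4)
c(H) = (-9/4 - H/4)²
g(-70) + c(v) = 1/(-26 - 70) + (9 - 4)²/16 = 1/(-96) + (1/16)*5² = -1/96 + (1/16)*25 = -1/96 + 25/16 = 149/96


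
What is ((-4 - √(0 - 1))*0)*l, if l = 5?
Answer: 0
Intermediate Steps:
((-4 - √(0 - 1))*0)*l = ((-4 - √(0 - 1))*0)*5 = ((-4 - √(-1))*0)*5 = ((-4 - I)*0)*5 = 0*5 = 0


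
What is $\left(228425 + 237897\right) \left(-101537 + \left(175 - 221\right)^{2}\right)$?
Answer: $-46362199562$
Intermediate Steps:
$\left(228425 + 237897\right) \left(-101537 + \left(175 - 221\right)^{2}\right) = 466322 \left(-101537 + \left(-46\right)^{2}\right) = 466322 \left(-101537 + 2116\right) = 466322 \left(-99421\right) = -46362199562$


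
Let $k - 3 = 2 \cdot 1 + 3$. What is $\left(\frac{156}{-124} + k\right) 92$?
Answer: $\frac{19228}{31} \approx 620.26$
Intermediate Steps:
$k = 8$ ($k = 3 + \left(2 \cdot 1 + 3\right) = 3 + \left(2 + 3\right) = 3 + 5 = 8$)
$\left(\frac{156}{-124} + k\right) 92 = \left(\frac{156}{-124} + 8\right) 92 = \left(156 \left(- \frac{1}{124}\right) + 8\right) 92 = \left(- \frac{39}{31} + 8\right) 92 = \frac{209}{31} \cdot 92 = \frac{19228}{31}$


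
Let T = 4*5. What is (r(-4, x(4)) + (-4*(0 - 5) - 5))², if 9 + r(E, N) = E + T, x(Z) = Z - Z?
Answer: 484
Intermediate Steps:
T = 20
x(Z) = 0
r(E, N) = 11 + E (r(E, N) = -9 + (E + 20) = -9 + (20 + E) = 11 + E)
(r(-4, x(4)) + (-4*(0 - 5) - 5))² = ((11 - 4) + (-4*(0 - 5) - 5))² = (7 + (-4*(-5) - 5))² = (7 + (20 - 5))² = (7 + 15)² = 22² = 484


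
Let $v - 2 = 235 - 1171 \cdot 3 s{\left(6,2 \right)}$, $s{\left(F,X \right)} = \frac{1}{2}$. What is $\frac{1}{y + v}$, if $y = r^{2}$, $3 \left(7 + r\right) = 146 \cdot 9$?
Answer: $\frac{2}{368483} \approx 5.4277 \cdot 10^{-6}$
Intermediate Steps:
$r = 431$ ($r = -7 + \frac{146 \cdot 9}{3} = -7 + \frac{1}{3} \cdot 1314 = -7 + 438 = 431$)
$s{\left(F,X \right)} = \frac{1}{2}$
$y = 185761$ ($y = 431^{2} = 185761$)
$v = - \frac{3039}{2}$ ($v = 2 + \left(235 - 1171 \cdot 3 \cdot \frac{1}{2}\right) = 2 + \left(235 - \frac{3513}{2}\right) = 2 - \frac{3043}{2} = - \frac{3039}{2} \approx -1519.5$)
$\frac{1}{y + v} = \frac{1}{185761 - \frac{3039}{2}} = \frac{1}{\frac{368483}{2}} = \frac{2}{368483}$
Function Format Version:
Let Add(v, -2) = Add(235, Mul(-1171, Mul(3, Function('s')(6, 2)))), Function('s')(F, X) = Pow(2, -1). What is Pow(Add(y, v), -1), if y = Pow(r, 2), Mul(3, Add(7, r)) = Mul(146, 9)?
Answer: Rational(2, 368483) ≈ 5.4277e-6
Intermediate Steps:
r = 431 (r = Add(-7, Mul(Rational(1, 3), Mul(146, 9))) = Add(-7, Mul(Rational(1, 3), 1314)) = Add(-7, 438) = 431)
Function('s')(F, X) = Rational(1, 2)
y = 185761 (y = Pow(431, 2) = 185761)
v = Rational(-3039, 2) (v = Add(2, Add(235, Mul(-1171, Mul(3, Rational(1, 2))))) = Add(2, Add(235, Mul(-1171, Rational(3, 2)))) = Add(2, Add(235, Rational(-3513, 2))) = Add(2, Rational(-3043, 2)) = Rational(-3039, 2) ≈ -1519.5)
Pow(Add(y, v), -1) = Pow(Add(185761, Rational(-3039, 2)), -1) = Pow(Rational(368483, 2), -1) = Rational(2, 368483)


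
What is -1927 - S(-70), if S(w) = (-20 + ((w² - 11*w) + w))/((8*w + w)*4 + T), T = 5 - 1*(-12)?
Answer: -4817701/2503 ≈ -1924.8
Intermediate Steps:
T = 17 (T = 5 + 12 = 17)
S(w) = (-20 + w² - 10*w)/(17 + 36*w) (S(w) = (-20 + ((w² - 11*w) + w))/((8*w + w)*4 + 17) = (-20 + (w² - 10*w))/((9*w)*4 + 17) = (-20 + w² - 10*w)/(36*w + 17) = (-20 + w² - 10*w)/(17 + 36*w))
-1927 - S(-70) = -1927 - (-20 + (-70)² - 10*(-70))/(17 + 36*(-70)) = -1927 - (-20 + 4900 + 700)/(17 - 2520) = -1927 - 5580/(-2503) = -1927 - (-1)*5580/2503 = -1927 - 1*(-5580/2503) = -1927 + 5580/2503 = -4817701/2503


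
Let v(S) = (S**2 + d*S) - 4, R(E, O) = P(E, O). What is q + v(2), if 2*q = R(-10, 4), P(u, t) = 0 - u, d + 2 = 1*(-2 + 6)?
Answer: 9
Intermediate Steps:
d = 2 (d = -2 + 1*(-2 + 6) = -2 + 1*4 = -2 + 4 = 2)
P(u, t) = -u
R(E, O) = -E
q = 5 (q = (-1*(-10))/2 = (1/2)*10 = 5)
v(S) = -4 + S**2 + 2*S (v(S) = (S**2 + 2*S) - 4 = -4 + S**2 + 2*S)
q + v(2) = 5 + (-4 + 2**2 + 2*2) = 5 + (-4 + 4 + 4) = 5 + 4 = 9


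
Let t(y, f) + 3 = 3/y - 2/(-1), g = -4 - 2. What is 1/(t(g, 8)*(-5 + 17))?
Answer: -1/18 ≈ -0.055556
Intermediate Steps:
g = -6
t(y, f) = -1 + 3/y (t(y, f) = -3 + (3/y - 2/(-1)) = -3 + (3/y - 2*(-1)) = -3 + (3/y + 2) = -3 + (2 + 3/y) = -1 + 3/y)
1/(t(g, 8)*(-5 + 17)) = 1/(((3 - 1*(-6))/(-6))*(-5 + 17)) = 1/(-(3 + 6)/6*12) = 1/(-⅙*9*12) = 1/(-3/2*12) = 1/(-18) = -1/18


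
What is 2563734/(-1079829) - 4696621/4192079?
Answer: -5272974340265/1508909491497 ≈ -3.4946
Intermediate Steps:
2563734/(-1079829) - 4696621/4192079 = 2563734*(-1/1079829) - 4696621*1/4192079 = -854578/359943 - 4696621/4192079 = -5272974340265/1508909491497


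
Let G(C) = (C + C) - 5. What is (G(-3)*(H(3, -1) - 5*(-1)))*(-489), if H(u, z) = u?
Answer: 43032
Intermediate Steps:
G(C) = -5 + 2*C (G(C) = 2*C - 5 = -5 + 2*C)
(G(-3)*(H(3, -1) - 5*(-1)))*(-489) = ((-5 + 2*(-3))*(3 - 5*(-1)))*(-489) = ((-5 - 6)*(3 + 5))*(-489) = -11*8*(-489) = -88*(-489) = 43032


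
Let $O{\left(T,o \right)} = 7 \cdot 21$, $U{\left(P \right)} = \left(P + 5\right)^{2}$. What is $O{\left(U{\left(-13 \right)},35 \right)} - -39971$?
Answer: $40118$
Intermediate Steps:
$U{\left(P \right)} = \left(5 + P\right)^{2}$
$O{\left(T,o \right)} = 147$
$O{\left(U{\left(-13 \right)},35 \right)} - -39971 = 147 - -39971 = 147 + 39971 = 40118$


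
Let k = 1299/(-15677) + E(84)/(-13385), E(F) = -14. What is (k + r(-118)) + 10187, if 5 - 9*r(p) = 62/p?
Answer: 1135128025019588/111423258495 ≈ 10188.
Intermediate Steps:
r(p) = 5/9 - 62/(9*p)
k = -17167637/209836645 (k = 1299/(-15677) - 14/(-13385) = 1299*(-1/15677) - 14*(-1/13385) = -1299/15677 + 14/13385 = -17167637/209836645 ≈ -0.081814)
(k + r(-118)) + 10187 = (-17167637/209836645 + (1/9)*(-62 + 5*(-118))/(-118)) + 10187 = (-17167637/209836645 + (1/9)*(-1/118)*(-62 - 590)) + 10187 = (-17167637/209836645 + (1/9)*(-1/118)*(-652)) + 10187 = (-17167637/209836645 + 326/531) + 10187 = 59290731023/111423258495 + 10187 = 1135128025019588/111423258495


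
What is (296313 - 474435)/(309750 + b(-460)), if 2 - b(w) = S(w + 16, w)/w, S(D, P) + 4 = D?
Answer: -10242015/17810684 ≈ -0.57505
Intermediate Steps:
S(D, P) = -4 + D
b(w) = 2 - (12 + w)/w (b(w) = 2 - (-4 + (w + 16))/w = 2 - (-4 + (16 + w))/w = 2 - (12 + w)/w)
(296313 - 474435)/(309750 + b(-460)) = (296313 - 474435)/(309750 + (-12 - 460)/(-460)) = -178122/(309750 - 1/460*(-472)) = -178122/(309750 + 118/115) = -178122/35621368/115 = -178122*115/35621368 = -10242015/17810684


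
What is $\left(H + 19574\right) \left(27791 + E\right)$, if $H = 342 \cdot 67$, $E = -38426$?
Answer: $-451859880$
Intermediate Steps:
$H = 22914$
$\left(H + 19574\right) \left(27791 + E\right) = \left(22914 + 19574\right) \left(27791 - 38426\right) = 42488 \left(-10635\right) = -451859880$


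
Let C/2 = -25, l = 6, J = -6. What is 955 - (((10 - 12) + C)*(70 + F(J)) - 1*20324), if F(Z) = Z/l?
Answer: 24867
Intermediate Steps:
C = -50 (C = 2*(-25) = -50)
F(Z) = Z/6
955 - (((10 - 12) + C)*(70 + F(J)) - 1*20324) = 955 - (((10 - 12) - 50)*(70 + (1/6)*(-6)) - 1*20324) = 955 - ((-2 - 50)*(70 - 1) - 20324) = 955 - (-52*69 - 20324) = 955 - (-3588 - 20324) = 955 - 1*(-23912) = 955 + 23912 = 24867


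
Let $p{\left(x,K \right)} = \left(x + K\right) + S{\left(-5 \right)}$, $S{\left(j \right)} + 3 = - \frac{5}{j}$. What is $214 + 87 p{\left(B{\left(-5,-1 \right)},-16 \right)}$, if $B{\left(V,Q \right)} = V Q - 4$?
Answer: $-1265$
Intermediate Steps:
$S{\left(j \right)} = -3 - \frac{5}{j}$
$B{\left(V,Q \right)} = -4 + Q V$ ($B{\left(V,Q \right)} = Q V - 4 = -4 + Q V$)
$p{\left(x,K \right)} = -2 + K + x$ ($p{\left(x,K \right)} = \left(x + K\right) - \left(3 + \frac{5}{-5}\right) = \left(K + x\right) - 2 = -2 + K + x$)
$214 + 87 p{\left(B{\left(-5,-1 \right)},-16 \right)} = 214 + 87 \left(-2 - 16 - -1\right) = 214 + 87 \left(-2 - 16 + \left(-4 + 5\right)\right) = 214 + 87 \left(-2 - 16 + 1\right) = 214 + 87 \left(-17\right) = 214 - 1479 = -1265$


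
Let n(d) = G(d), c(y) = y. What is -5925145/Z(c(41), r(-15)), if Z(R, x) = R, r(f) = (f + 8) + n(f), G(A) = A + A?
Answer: -5925145/41 ≈ -1.4452e+5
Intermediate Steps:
G(A) = 2*A
n(d) = 2*d
r(f) = 8 + 3*f (r(f) = (f + 8) + 2*f = (8 + f) + 2*f = 8 + 3*f)
-5925145/Z(c(41), r(-15)) = -5925145/41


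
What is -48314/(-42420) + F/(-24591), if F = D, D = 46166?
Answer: -6113271/8278970 ≈ -0.73841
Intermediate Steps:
F = 46166
-48314/(-42420) + F/(-24591) = -48314/(-42420) + 46166/(-24591) = -48314*(-1/42420) + 46166*(-1/24591) = 3451/3030 - 46166/24591 = -6113271/8278970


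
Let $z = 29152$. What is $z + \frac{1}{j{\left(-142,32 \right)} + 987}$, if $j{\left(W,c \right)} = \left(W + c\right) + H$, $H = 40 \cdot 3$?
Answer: $\frac{29064545}{997} \approx 29152.0$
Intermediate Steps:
$H = 120$
$j{\left(W,c \right)} = 120 + W + c$ ($j{\left(W,c \right)} = \left(W + c\right) + 120 = 120 + W + c$)
$z + \frac{1}{j{\left(-142,32 \right)} + 987} = 29152 + \frac{1}{\left(120 - 142 + 32\right) + 987} = 29152 + \frac{1}{10 + 987} = 29152 + \frac{1}{997} = \frac{29064545}{997}$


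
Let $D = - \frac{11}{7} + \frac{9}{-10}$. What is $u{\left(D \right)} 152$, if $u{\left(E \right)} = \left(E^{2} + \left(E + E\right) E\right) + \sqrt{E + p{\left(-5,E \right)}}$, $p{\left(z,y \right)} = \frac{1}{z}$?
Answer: $\frac{3411906}{1225} + \frac{76 i \sqrt{13090}}{35} \approx 2785.2 + 248.44 i$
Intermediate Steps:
$D = - \frac{173}{70}$ ($D = \left(-11\right) \frac{1}{7} + 9 \left(- \frac{1}{10}\right) = - \frac{11}{7} - \frac{9}{10} = - \frac{173}{70} \approx -2.4714$)
$u{\left(E \right)} = \sqrt{- \frac{1}{5} + E} + 3 E^{2}$ ($u{\left(E \right)} = \left(E^{2} + \left(E + E\right) E\right) + \sqrt{E + \frac{1}{-5}} = \left(E^{2} + 2 E E\right) + \sqrt{E - \frac{1}{5}} = \left(E^{2} + 2 E^{2}\right) + \sqrt{- \frac{1}{5} + E} = 3 E^{2} + \sqrt{- \frac{1}{5} + E} = \sqrt{- \frac{1}{5} + E} + 3 E^{2}$)
$u{\left(D \right)} 152 = \left(3 \left(- \frac{173}{70}\right)^{2} + \frac{\sqrt{-5 + 25 \left(- \frac{173}{70}\right)}}{5}\right) 152 = \left(3 \cdot \frac{29929}{4900} + \frac{\sqrt{-5 - \frac{865}{14}}}{5}\right) 152 = \left(\frac{89787}{4900} + \frac{\sqrt{- \frac{935}{14}}}{5}\right) 152 = \left(\frac{89787}{4900} + \frac{\frac{1}{14} i \sqrt{13090}}{5}\right) 152 = \left(\frac{89787}{4900} + \frac{i \sqrt{13090}}{70}\right) 152 = \frac{3411906}{1225} + \frac{76 i \sqrt{13090}}{35}$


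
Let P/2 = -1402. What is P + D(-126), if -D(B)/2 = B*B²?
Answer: 3997948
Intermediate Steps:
P = -2804 (P = 2*(-1402) = -2804)
D(B) = -2*B³ (D(B) = -2*B*B² = -2*B³)
P + D(-126) = -2804 - 2*(-126)³ = -2804 - 2*(-2000376) = -2804 + 4000752 = 3997948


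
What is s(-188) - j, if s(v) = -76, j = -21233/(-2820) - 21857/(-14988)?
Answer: -74835523/880545 ≈ -84.988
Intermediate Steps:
j = 7914103/880545 (j = -21233*(-1/2820) - 21857*(-1/14988) = 21233/2820 + 21857/14988 = 7914103/880545 ≈ 8.9877)
s(-188) - j = -76 - 1*7914103/880545 = -76 - 7914103/880545 = -74835523/880545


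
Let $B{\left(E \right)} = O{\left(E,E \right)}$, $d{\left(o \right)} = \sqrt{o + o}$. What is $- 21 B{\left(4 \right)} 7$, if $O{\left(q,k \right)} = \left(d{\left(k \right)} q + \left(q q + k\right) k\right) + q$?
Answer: $-12348 - 1176 \sqrt{2} \approx -14011.0$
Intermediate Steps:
$d{\left(o \right)} = \sqrt{2} \sqrt{o}$ ($d{\left(o \right)} = \sqrt{2 o} = \sqrt{2} \sqrt{o}$)
$O{\left(q,k \right)} = q + k \left(k + q^{2}\right) + q \sqrt{2} \sqrt{k}$ ($O{\left(q,k \right)} = \left(\sqrt{2} \sqrt{k} q + \left(q q + k\right) k\right) + q = \left(q \sqrt{2} \sqrt{k} + \left(q^{2} + k\right) k\right) + q = \left(q \sqrt{2} \sqrt{k} + \left(k + q^{2}\right) k\right) + q = \left(q \sqrt{2} \sqrt{k} + k \left(k + q^{2}\right)\right) + q = \left(k \left(k + q^{2}\right) + q \sqrt{2} \sqrt{k}\right) + q = q + k \left(k + q^{2}\right) + q \sqrt{2} \sqrt{k}$)
$B{\left(E \right)} = E + E^{2} + E^{3} + \sqrt{2} E^{\frac{3}{2}}$ ($B{\left(E \right)} = E + E^{2} + E E^{2} + E \sqrt{2} \sqrt{E} = E + E^{2} + E^{3} + \sqrt{2} E^{\frac{3}{2}}$)
$- 21 B{\left(4 \right)} 7 = - 21 \left(4 + 4^{2} + 4^{3} + \sqrt{2} \cdot 4^{\frac{3}{2}}\right) 7 = - 21 \left(4 + 16 + 64 + \sqrt{2} \cdot 8\right) 7 = - 21 \left(4 + 16 + 64 + 8 \sqrt{2}\right) 7 = - 21 \left(84 + 8 \sqrt{2}\right) 7 = \left(-1764 - 168 \sqrt{2}\right) 7 = -12348 - 1176 \sqrt{2}$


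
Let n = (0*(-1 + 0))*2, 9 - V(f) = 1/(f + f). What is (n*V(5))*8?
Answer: 0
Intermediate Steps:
V(f) = 9 - 1/(2*f) (V(f) = 9 - 1/(f + f) = 9 - 1/(2*f))
n = 0 (n = (0*(-1))*2 = 0*2 = 0)
(n*V(5))*8 = (0*(9 - ½/5))*8 = (0*(9 - ½*⅕))*8 = (0*(9 - ⅒))*8 = (0*(89/10))*8 = 0*8 = 0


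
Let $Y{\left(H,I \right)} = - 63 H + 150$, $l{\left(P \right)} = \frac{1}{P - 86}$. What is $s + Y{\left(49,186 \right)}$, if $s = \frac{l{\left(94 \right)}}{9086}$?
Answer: $- \frac{213484655}{72688} \approx -2937.0$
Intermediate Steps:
$l{\left(P \right)} = \frac{1}{-86 + P}$
$Y{\left(H,I \right)} = 150 - 63 H$
$s = \frac{1}{72688}$ ($s = \frac{1}{\left(-86 + 94\right) 9086} = \frac{1}{8} \cdot \frac{1}{9086} = \frac{1}{72688} \approx 1.3757 \cdot 10^{-5}$)
$s + Y{\left(49,186 \right)} = \frac{1}{72688} + \left(150 - 3087\right) = \frac{1}{72688} - 2937 = - \frac{213484655}{72688}$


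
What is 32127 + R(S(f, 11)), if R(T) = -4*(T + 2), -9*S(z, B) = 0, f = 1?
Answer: 32119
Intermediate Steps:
S(z, B) = 0 (S(z, B) = -⅑*0 = 0)
R(T) = -8 - 4*T (R(T) = -4*(2 + T) = -8 - 4*T)
32127 + R(S(f, 11)) = 32127 + (-8 - 4*0) = 32127 + (-8 + 0) = 32127 - 8 = 32119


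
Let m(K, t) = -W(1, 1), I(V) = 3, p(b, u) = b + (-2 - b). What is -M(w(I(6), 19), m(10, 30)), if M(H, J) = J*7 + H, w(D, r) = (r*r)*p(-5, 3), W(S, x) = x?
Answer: 729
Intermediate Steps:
p(b, u) = -2
w(D, r) = -2*r**2 (w(D, r) = (r*r)*(-2) = r**2*(-2) = -2*r**2)
m(K, t) = -1 (m(K, t) = -1*1 = -1)
M(H, J) = H + 7*J (M(H, J) = 7*J + H = H + 7*J)
-M(w(I(6), 19), m(10, 30)) = -(-2*19**2 + 7*(-1)) = -(-2*361 - 7) = -(-722 - 7) = -1*(-729) = 729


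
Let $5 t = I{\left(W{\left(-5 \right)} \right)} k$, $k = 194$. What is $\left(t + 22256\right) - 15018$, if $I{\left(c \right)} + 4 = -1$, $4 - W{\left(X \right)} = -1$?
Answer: $7044$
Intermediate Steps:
$W{\left(X \right)} = 5$ ($W{\left(X \right)} = 4 - -1 = 4 + 1 = 5$)
$I{\left(c \right)} = -5$ ($I{\left(c \right)} = -4 - 1 = -5$)
$t = -194$ ($t = \frac{\left(-5\right) 194}{5} = \frac{1}{5} \left(-970\right) = -194$)
$\left(t + 22256\right) - 15018 = \left(-194 + 22256\right) - 15018 = 22062 - 15018 = 7044$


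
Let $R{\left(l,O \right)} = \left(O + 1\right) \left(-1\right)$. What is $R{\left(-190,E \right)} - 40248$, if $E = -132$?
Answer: $-40117$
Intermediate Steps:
$R{\left(l,O \right)} = -1 - O$ ($R{\left(l,O \right)} = \left(1 + O\right) \left(-1\right) = -1 - O$)
$R{\left(-190,E \right)} - 40248 = \left(-1 - -132\right) - 40248 = \left(-1 + 132\right) - 40248 = 131 - 40248 = -40117$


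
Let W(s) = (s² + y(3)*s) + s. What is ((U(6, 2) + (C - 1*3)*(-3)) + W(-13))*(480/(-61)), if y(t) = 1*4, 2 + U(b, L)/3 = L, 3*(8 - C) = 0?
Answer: -42720/61 ≈ -700.33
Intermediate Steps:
C = 8 (C = 8 - ⅓*0 = 8 + 0 = 8)
U(b, L) = -6 + 3*L
y(t) = 4
W(s) = s² + 5*s (W(s) = (s² + 4*s) + s = s² + 5*s)
((U(6, 2) + (C - 1*3)*(-3)) + W(-13))*(480/(-61)) = (((-6 + 3*2) + (8 - 1*3)*(-3)) - 13*(5 - 13))*(480/(-61)) = (((-6 + 6) + (8 - 3)*(-3)) - 13*(-8))*(480*(-1/61)) = ((0 + 5*(-3)) + 104)*(-480/61) = ((0 - 15) + 104)*(-480/61) = (-15 + 104)*(-480/61) = 89*(-480/61) = -42720/61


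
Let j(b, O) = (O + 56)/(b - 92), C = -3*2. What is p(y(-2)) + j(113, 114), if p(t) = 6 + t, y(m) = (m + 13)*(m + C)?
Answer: -1552/21 ≈ -73.905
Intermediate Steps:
C = -6
j(b, O) = (56 + O)/(-92 + b)
y(m) = (-6 + m)*(13 + m) (y(m) = (m + 13)*(m - 6) = (13 + m)*(-6 + m) = (-6 + m)*(13 + m))
p(y(-2)) + j(113, 114) = (6 + (-78 + (-2)² + 7*(-2))) + (56 + 114)/(-92 + 113) = (6 + (-78 + 4 - 14)) + 170/21 = (6 - 88) + (1/21)*170 = -82 + 170/21 = -1552/21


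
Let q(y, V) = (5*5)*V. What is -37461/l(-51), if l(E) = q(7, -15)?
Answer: 12487/125 ≈ 99.896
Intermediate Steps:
q(y, V) = 25*V
l(E) = -375 (l(E) = 25*(-15) = -375)
-37461/l(-51) = -37461/(-375) = -37461*(-1/375) = 12487/125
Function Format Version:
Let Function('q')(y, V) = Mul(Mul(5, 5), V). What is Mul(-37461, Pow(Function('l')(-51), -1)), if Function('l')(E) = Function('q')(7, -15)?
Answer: Rational(12487, 125) ≈ 99.896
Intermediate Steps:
Function('q')(y, V) = Mul(25, V)
Function('l')(E) = -375 (Function('l')(E) = Mul(25, -15) = -375)
Mul(-37461, Pow(Function('l')(-51), -1)) = Mul(-37461, Pow(-375, -1)) = Mul(-37461, Rational(-1, 375)) = Rational(12487, 125)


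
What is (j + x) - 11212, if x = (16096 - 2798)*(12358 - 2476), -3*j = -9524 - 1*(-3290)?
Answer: 131401702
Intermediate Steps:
j = 2078 (j = -(-9524 - 1*(-3290))/3 = -(-9524 + 3290)/3 = -⅓*(-6234) = 2078)
x = 131410836 (x = 13298*9882 = 131410836)
(j + x) - 11212 = (2078 + 131410836) - 11212 = 131412914 - 11212 = 131401702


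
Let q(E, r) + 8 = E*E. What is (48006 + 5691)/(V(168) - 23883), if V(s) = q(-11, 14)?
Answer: -53697/23770 ≈ -2.2590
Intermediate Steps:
q(E, r) = -8 + E² (q(E, r) = -8 + E*E = -8 + E²)
V(s) = 113 (V(s) = -8 + (-11)² = -8 + 121 = 113)
(48006 + 5691)/(V(168) - 23883) = (48006 + 5691)/(113 - 23883) = 53697/(-23770) = 53697*(-1/23770) = -53697/23770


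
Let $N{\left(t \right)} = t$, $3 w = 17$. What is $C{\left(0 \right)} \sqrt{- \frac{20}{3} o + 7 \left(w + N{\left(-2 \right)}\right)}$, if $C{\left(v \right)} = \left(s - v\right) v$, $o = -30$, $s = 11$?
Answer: $0$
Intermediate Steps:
$w = \frac{17}{3}$ ($w = \frac{1}{3} \cdot 17 = \frac{17}{3} \approx 5.6667$)
$C{\left(v \right)} = v \left(11 - v\right)$ ($C{\left(v \right)} = \left(11 - v\right) v = v \left(11 - v\right)$)
$C{\left(0 \right)} \sqrt{- \frac{20}{3} o + 7 \left(w + N{\left(-2 \right)}\right)} = 0 \left(11 - 0\right) \sqrt{- \frac{20}{3} \left(-30\right) + 7 \left(\frac{17}{3} - 2\right)} = 0 \left(11 + 0\right) \sqrt{\left(-20\right) \frac{1}{3} \left(-30\right) + 7 \cdot \frac{11}{3}} = 0 \cdot 11 \sqrt{\left(- \frac{20}{3}\right) \left(-30\right) + \frac{77}{3}} = 0 \sqrt{200 + \frac{77}{3}} = 0 \sqrt{\frac{677}{3}} = 0 \frac{\sqrt{2031}}{3} = 0$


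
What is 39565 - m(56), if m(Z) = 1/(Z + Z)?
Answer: 4431279/112 ≈ 39565.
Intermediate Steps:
m(Z) = 1/(2*Z)
39565 - m(56) = 39565 - 1/(2*56) = 39565 - 1*1/112 = 39565 - 1/112 = 4431279/112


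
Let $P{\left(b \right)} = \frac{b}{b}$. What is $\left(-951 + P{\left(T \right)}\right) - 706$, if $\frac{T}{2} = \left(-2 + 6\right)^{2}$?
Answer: $-1656$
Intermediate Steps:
$T = 32$ ($T = 2 \left(-2 + 6\right)^{2} = 2 \cdot 4^{2} = 2 \cdot 16 = 32$)
$P{\left(b \right)} = 1$
$\left(-951 + P{\left(T \right)}\right) - 706 = \left(-951 + 1\right) - 706 = -950 - 706 = -1656$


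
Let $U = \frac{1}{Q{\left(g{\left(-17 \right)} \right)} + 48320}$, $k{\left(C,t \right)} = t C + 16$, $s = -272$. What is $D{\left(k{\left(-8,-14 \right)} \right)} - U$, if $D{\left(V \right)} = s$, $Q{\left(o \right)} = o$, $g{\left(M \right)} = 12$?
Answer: $- \frac{13146305}{48332} \approx -272.0$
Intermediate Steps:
$k{\left(C,t \right)} = 16 + C t$ ($k{\left(C,t \right)} = C t + 16 = 16 + C t$)
$U = \frac{1}{48332}$ ($U = \frac{1}{12 + 48320} = \frac{1}{48332} \approx 2.069 \cdot 10^{-5}$)
$D{\left(V \right)} = -272$
$D{\left(k{\left(-8,-14 \right)} \right)} - U = -272 - \frac{1}{48332} = - \frac{13146305}{48332}$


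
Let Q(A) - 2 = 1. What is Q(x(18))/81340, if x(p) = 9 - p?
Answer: 3/81340 ≈ 3.6882e-5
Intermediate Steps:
Q(A) = 3 (Q(A) = 2 + 1 = 3)
Q(x(18))/81340 = 3/81340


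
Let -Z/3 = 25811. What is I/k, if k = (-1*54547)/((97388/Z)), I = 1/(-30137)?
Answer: -97388/127290787615587 ≈ -7.6508e-10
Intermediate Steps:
Z = -77433 (Z = -3*25811 = -77433)
I = -1/30137 ≈ -3.3182e-5
k = 4223737851/97388 (k = (-1*54547)/((97388/(-77433))) = -54547/(97388*(-1/77433)) = -54547/(-97388/77433) = -54547*(-77433/97388) = 4223737851/97388 ≈ 43370.)
I/k = -1/(30137*4223737851/97388) = -1/30137*97388/4223737851 = -97388/127290787615587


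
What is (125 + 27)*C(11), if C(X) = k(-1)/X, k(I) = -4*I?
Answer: 608/11 ≈ 55.273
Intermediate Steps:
C(X) = 4/X (C(X) = (-4*(-1))/X = 4/X)
(125 + 27)*C(11) = (125 + 27)*(4/11) = 152*(4*(1/11)) = 152*(4/11) = 608/11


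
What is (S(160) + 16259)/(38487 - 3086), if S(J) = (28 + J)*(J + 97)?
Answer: 64575/35401 ≈ 1.8241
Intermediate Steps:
S(J) = (28 + J)*(97 + J)
(S(160) + 16259)/(38487 - 3086) = ((2716 + 160**2 + 125*160) + 16259)/(38487 - 3086) = ((2716 + 25600 + 20000) + 16259)/35401 = (48316 + 16259)*(1/35401) = 64575*(1/35401) = 64575/35401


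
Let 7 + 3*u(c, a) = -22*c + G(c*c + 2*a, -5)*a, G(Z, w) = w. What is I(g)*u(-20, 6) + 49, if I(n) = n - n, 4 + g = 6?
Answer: 49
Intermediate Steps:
g = 2 (g = -4 + 6 = 2)
I(n) = 0
u(c, a) = -7/3 - 22*c/3 - 5*a/3 (u(c, a) = -7/3 + (-22*c - 5*a)/3 = -7/3 + (-22*c/3 - 5*a/3) = -7/3 - 22*c/3 - 5*a/3)
I(g)*u(-20, 6) + 49 = 0*(-7/3 - 22/3*(-20) - 5/3*6) + 49 = 0*(-7/3 + 440/3 - 10) + 49 = 0*(403/3) + 49 = 0 + 49 = 49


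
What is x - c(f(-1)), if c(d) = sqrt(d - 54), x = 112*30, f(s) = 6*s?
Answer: 3360 - 2*I*sqrt(15) ≈ 3360.0 - 7.746*I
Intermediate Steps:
x = 3360
c(d) = sqrt(-54 + d)
x - c(f(-1)) = 3360 - sqrt(-54 + 6*(-1)) = 3360 - sqrt(-54 - 6) = 3360 - sqrt(-60) = 3360 - 2*I*sqrt(15)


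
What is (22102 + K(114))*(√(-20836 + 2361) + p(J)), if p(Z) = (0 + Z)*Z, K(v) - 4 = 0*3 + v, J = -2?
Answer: 88880 + 111100*I*√739 ≈ 88880.0 + 3.0202e+6*I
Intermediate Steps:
K(v) = 4 + v (K(v) = 4 + (0*3 + v) = 4 + (0 + v) = 4 + v)
p(Z) = Z² (p(Z) = Z*Z = Z²)
(22102 + K(114))*(√(-20836 + 2361) + p(J)) = (22102 + (4 + 114))*(√(-20836 + 2361) + (-2)²) = (22102 + 118)*(√(-18475) + 4) = 22220*(5*I*√739 + 4) = 22220*(4 + 5*I*√739) = 88880 + 111100*I*√739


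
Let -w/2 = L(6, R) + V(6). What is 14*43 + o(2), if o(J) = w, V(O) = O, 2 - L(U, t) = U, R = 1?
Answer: 598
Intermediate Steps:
L(U, t) = 2 - U
w = -4 (w = -2*((2 - 1*6) + 6) = -2*((2 - 6) + 6) = -2*(-4 + 6) = -2*2 = -4)
o(J) = -4
14*43 + o(2) = 14*43 - 4 = 602 - 4 = 598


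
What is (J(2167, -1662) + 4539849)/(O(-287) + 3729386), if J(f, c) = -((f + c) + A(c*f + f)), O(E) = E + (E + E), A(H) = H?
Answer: 8138731/3728525 ≈ 2.1828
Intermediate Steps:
O(E) = 3*E (O(E) = E + 2*E = 3*E)
J(f, c) = -c - 2*f - c*f (J(f, c) = -((f + c) + (c*f + f)) = -((c + f) + (f + c*f)) = -(c + 2*f + c*f) = -c - 2*f - c*f)
(J(2167, -1662) + 4539849)/(O(-287) + 3729386) = ((-1*(-1662) - 1*2167 - 1*2167*(1 - 1662)) + 4539849)/(3*(-287) + 3729386) = ((1662 - 2167 - 1*2167*(-1661)) + 4539849)/(-861 + 3729386) = ((1662 - 2167 + 3599387) + 4539849)/3728525 = (3598882 + 4539849)*(1/3728525) = 8138731*(1/3728525) = 8138731/3728525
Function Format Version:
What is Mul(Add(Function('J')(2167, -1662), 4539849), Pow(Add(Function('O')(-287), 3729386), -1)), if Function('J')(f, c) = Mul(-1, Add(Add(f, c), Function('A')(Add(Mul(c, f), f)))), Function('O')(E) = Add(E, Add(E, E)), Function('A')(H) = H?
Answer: Rational(8138731, 3728525) ≈ 2.1828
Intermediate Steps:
Function('O')(E) = Mul(3, E) (Function('O')(E) = Add(E, Mul(2, E)) = Mul(3, E))
Function('J')(f, c) = Add(Mul(-1, c), Mul(-2, f), Mul(-1, c, f)) (Function('J')(f, c) = Mul(-1, Add(Add(f, c), Add(Mul(c, f), f))) = Mul(-1, Add(Add(c, f), Add(f, Mul(c, f)))) = Mul(-1, Add(c, Mul(2, f), Mul(c, f))) = Add(Mul(-1, c), Mul(-2, f), Mul(-1, c, f)))
Mul(Add(Function('J')(2167, -1662), 4539849), Pow(Add(Function('O')(-287), 3729386), -1)) = Mul(Add(Add(Mul(-1, -1662), Mul(-1, 2167), Mul(-1, 2167, Add(1, -1662))), 4539849), Pow(Add(Mul(3, -287), 3729386), -1)) = Mul(Add(Add(1662, -2167, Mul(-1, 2167, -1661)), 4539849), Pow(Add(-861, 3729386), -1)) = Mul(Add(Add(1662, -2167, 3599387), 4539849), Pow(3728525, -1)) = Mul(Add(3598882, 4539849), Rational(1, 3728525)) = Mul(8138731, Rational(1, 3728525)) = Rational(8138731, 3728525)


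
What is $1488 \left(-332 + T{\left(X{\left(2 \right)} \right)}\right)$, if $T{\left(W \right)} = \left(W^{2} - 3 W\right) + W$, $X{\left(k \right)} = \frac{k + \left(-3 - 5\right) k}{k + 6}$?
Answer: $-484251$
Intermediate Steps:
$X{\left(k \right)} = - \frac{7 k}{6 + k}$ ($X{\left(k \right)} = \frac{k - 8 k}{6 + k} = \frac{\left(-7\right) k}{6 + k} = - \frac{7 k}{6 + k}$)
$T{\left(W \right)} = W^{2} - 2 W$
$1488 \left(-332 + T{\left(X{\left(2 \right)} \right)}\right) = 1488 \left(-332 + \left(-7\right) 2 \frac{1}{6 + 2} \left(-2 - \frac{14}{6 + 2}\right)\right) = 1488 \left(-332 + \left(-7\right) 2 \cdot \frac{1}{8} \left(-2 - \frac{14}{8}\right)\right) = 1488 \left(-332 + \left(-7\right) 2 \cdot \frac{1}{8} \left(-2 - 14 \cdot \frac{1}{8}\right)\right) = 1488 \left(-332 - \frac{7 \left(-2 - \frac{7}{4}\right)}{4}\right) = 1488 \left(-332 - - \frac{105}{16}\right) = 1488 \left(-332 + \frac{105}{16}\right) = 1488 \left(- \frac{5207}{16}\right) = -484251$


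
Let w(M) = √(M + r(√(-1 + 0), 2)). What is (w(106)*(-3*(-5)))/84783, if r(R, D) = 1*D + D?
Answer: 5*√110/28261 ≈ 0.0018556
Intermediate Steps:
r(R, D) = 2*D (r(R, D) = D + D = 2*D)
w(M) = √(4 + M) (w(M) = √(M + 2*2) = √(M + 4) = √(4 + M))
(w(106)*(-3*(-5)))/84783 = (√(4 + 106)*(-3*(-5)))/84783 = (√110*15)*(1/84783) = (15*√110)*(1/84783) = 5*√110/28261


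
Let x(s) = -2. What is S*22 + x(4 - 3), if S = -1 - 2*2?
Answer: -112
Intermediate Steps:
S = -5 (S = -1 - 4 = -5)
S*22 + x(4 - 3) = -5*22 - 2 = -110 - 2 = -112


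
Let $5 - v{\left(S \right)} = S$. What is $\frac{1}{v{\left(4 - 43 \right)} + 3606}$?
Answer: $\frac{1}{3650} \approx 0.00027397$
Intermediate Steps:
$v{\left(S \right)} = 5 - S$
$\frac{1}{v{\left(4 - 43 \right)} + 3606} = \frac{1}{\left(5 - \left(4 - 43\right)\right) + 3606} = \frac{1}{\left(5 - -39\right) + 3606} = \frac{1}{\left(5 + 39\right) + 3606} = \frac{1}{44 + 3606} = \frac{1}{3650}$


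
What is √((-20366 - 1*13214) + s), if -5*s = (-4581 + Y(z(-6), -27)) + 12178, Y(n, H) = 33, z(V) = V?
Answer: I*√35106 ≈ 187.37*I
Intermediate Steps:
s = -1526 (s = -((-4581 + 33) + 12178)/5 = -(-4548 + 12178)/5 = -⅕*7630 = -1526)
√((-20366 - 1*13214) + s) = √((-20366 - 1*13214) - 1526) = √((-20366 - 13214) - 1526) = √(-33580 - 1526) = √(-35106) = I*√35106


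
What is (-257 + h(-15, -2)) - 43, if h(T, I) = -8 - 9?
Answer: -317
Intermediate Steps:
h(T, I) = -17
(-257 + h(-15, -2)) - 43 = (-257 - 17) - 43 = -274 - 43 = -317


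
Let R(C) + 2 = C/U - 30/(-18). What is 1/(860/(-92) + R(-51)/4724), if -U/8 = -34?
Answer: -5215296/48752255 ≈ -0.10698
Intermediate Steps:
U = 272 (U = -8*(-34) = 272)
R(C) = -1/3 + C/272 (R(C) = -2 + (C/272 - 30/(-18)) = -2 + (C*(1/272) - 30*(-1/18)) = -2 + (C/272 + 5/3) = -2 + (5/3 + C/272) = -1/3 + C/272)
1/(860/(-92) + R(-51)/4724) = 1/(860/(-92) + (-1/3 + (1/272)*(-51))/4724) = 1/(860*(-1/92) + (-1/3 - 3/16)*(1/4724)) = 1/(-215/23 - 25/48*1/4724) = 1/(-215/23 - 25/226752) = 1/(-48752255/5215296) = -5215296/48752255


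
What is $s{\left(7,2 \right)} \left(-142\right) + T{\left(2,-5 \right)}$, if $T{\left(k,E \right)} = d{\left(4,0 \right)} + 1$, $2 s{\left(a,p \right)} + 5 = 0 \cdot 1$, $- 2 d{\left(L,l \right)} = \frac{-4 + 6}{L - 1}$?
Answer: $\frac{1067}{3} \approx 355.67$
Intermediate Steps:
$d{\left(L,l \right)} = - \frac{1}{-1 + L}$ ($d{\left(L,l \right)} = - \frac{\left(-4 + 6\right) \frac{1}{L - 1}}{2} = - \frac{2 \frac{1}{-1 + L}}{2} = - \frac{1}{-1 + L}$)
$s{\left(a,p \right)} = - \frac{5}{2}$ ($s{\left(a,p \right)} = - \frac{5}{2} + \frac{0 \cdot 1}{2} = - \frac{5}{2} + \frac{1}{2} \cdot 0 = - \frac{5}{2} + 0 = - \frac{5}{2}$)
$T{\left(k,E \right)} = \frac{2}{3}$ ($T{\left(k,E \right)} = - \frac{1}{-1 + 4} + 1 = - \frac{1}{3} + 1 = \frac{2}{3}$)
$s{\left(7,2 \right)} \left(-142\right) + T{\left(2,-5 \right)} = \left(- \frac{5}{2}\right) \left(-142\right) + \frac{2}{3} = 355 + \frac{2}{3} = \frac{1067}{3}$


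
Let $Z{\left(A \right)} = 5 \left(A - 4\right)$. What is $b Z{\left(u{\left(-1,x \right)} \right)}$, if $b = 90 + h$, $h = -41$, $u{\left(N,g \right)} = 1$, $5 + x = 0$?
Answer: $-735$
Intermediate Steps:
$x = -5$ ($x = -5 + 0 = -5$)
$Z{\left(A \right)} = -20 + 5 A$ ($Z{\left(A \right)} = 5 \left(-4 + A\right) = -20 + 5 A$)
$b = 49$ ($b = 90 - 41 = 49$)
$b Z{\left(u{\left(-1,x \right)} \right)} = 49 \left(-20 + 5 \cdot 1\right) = 49 \left(-20 + 5\right) = 49 \left(-15\right) = -735$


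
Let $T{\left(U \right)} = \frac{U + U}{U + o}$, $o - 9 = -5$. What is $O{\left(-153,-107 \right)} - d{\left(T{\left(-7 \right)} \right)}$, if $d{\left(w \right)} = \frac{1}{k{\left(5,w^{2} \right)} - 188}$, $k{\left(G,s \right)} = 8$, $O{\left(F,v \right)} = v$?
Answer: $- \frac{19259}{180} \approx -106.99$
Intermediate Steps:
$o = 4$ ($o = 9 - 5 = 4$)
$T{\left(U \right)} = \frac{2 U}{4 + U}$ ($T{\left(U \right)} = \frac{U + U}{U + 4} = \frac{2 U}{4 + U}$)
$d{\left(w \right)} = - \frac{1}{180}$ ($d{\left(w \right)} = \frac{1}{8 - 188} = \frac{1}{-180} = - \frac{1}{180}$)
$O{\left(-153,-107 \right)} - d{\left(T{\left(-7 \right)} \right)} = -107 - - \frac{1}{180} = -107 + \frac{1}{180} = - \frac{19259}{180}$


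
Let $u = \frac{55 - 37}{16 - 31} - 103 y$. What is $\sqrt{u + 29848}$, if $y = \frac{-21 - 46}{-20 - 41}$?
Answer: $\frac{3 \sqrt{307330505}}{305} \approx 172.43$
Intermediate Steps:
$y = \frac{67}{61}$ ($y = - \frac{67}{-61} = \left(-67\right) \left(- \frac{1}{61}\right) = \frac{67}{61} \approx 1.0984$)
$u = - \frac{34871}{305}$ ($u = \frac{55 - 37}{16 - 31} - \frac{6901}{61} = \frac{18}{16 - 31} - \frac{6901}{61} = \frac{18}{-15} - \frac{6901}{61} = 18 \left(- \frac{1}{15}\right) - \frac{6901}{61} = - \frac{6}{5} - \frac{6901}{61} = - \frac{34871}{305} \approx -114.33$)
$\sqrt{u + 29848} = \sqrt{- \frac{34871}{305} + 29848} = \sqrt{\frac{9068769}{305}} = \frac{3 \sqrt{307330505}}{305}$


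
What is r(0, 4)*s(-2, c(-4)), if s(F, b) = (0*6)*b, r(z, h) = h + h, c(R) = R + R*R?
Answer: 0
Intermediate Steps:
c(R) = R + R²
r(z, h) = 2*h
s(F, b) = 0 (s(F, b) = 0*b = 0)
r(0, 4)*s(-2, c(-4)) = (2*4)*0 = 8*0 = 0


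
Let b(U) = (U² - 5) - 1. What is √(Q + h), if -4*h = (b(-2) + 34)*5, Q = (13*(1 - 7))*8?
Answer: 2*I*√166 ≈ 25.768*I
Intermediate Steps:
b(U) = -6 + U² (b(U) = (-5 + U²) - 1 = -6 + U²)
Q = -624 (Q = (13*(-6))*8 = -78*8 = -624)
h = -40 (h = -((-6 + (-2)²) + 34)*5/4 = -((-6 + 4) + 34)*5/4 = -(-2 + 34)*5/4 = -8*5 = -¼*160 = -40)
√(Q + h) = √(-624 - 40) = √(-664) = 2*I*√166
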